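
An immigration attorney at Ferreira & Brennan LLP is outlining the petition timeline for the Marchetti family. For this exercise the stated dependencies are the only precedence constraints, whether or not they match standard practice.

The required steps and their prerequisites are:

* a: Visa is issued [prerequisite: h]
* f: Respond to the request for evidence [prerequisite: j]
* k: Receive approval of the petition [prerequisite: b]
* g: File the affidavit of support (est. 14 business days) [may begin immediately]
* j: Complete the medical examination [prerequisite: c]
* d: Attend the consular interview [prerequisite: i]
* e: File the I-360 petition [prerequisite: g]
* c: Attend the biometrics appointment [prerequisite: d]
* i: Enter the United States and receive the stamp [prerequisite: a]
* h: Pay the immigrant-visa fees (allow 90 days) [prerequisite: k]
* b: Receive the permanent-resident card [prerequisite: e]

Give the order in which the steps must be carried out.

g → e → b → k → h → a → i → d → c → j → f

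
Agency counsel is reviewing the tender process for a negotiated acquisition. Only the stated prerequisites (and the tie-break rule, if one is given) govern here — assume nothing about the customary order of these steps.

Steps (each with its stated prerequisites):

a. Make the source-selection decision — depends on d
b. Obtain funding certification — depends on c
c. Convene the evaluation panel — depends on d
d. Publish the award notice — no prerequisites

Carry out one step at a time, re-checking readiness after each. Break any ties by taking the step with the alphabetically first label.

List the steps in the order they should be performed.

d → a → c → b

d is the only step with nothing outstanding, so it goes first.
Now a and c have their prerequisites met. a has the earlier label, so a next.
c is the only step now ready → c.
b is the only step now ready → b.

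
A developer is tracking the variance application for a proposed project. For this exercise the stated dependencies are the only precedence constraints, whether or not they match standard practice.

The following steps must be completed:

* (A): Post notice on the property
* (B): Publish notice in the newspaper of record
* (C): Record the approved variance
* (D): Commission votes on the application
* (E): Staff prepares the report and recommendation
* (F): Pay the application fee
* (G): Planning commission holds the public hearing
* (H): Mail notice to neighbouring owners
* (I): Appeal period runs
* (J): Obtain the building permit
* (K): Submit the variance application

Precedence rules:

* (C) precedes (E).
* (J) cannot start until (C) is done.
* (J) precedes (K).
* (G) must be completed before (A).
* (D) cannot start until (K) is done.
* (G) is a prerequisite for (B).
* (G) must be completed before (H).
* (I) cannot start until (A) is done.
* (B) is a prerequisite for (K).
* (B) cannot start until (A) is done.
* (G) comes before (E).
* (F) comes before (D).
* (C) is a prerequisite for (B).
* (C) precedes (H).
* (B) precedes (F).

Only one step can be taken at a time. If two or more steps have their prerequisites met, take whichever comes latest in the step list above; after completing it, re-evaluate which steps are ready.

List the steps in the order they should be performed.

Nothing is required for (G) and (C). (G) is listed later → (G) first.
Ready: (C) and (A). (C) is listed later → (C).
(J), (H), (E) and (A) are all available; (J) is listed later → (J).
(H), (E) and (A) are all available; (H) is listed later → (H).
Now (E) and (A) have their prerequisites met. (E) is listed later, so (E) next.
(A) needed (G), now all done → (A).
Ready: (I) and (B). (I) is listed later → (I).
Next only (B) has its prerequisites met → (B).
Now (K) and (F) have their prerequisites met. (K) is listed later, so (K) next.
(F) needed (B), now all done → (F).
(D) needed (K) and (F), now all done → (D).

(G), (C), (J), (H), (E), (A), (I), (B), (K), (F), (D)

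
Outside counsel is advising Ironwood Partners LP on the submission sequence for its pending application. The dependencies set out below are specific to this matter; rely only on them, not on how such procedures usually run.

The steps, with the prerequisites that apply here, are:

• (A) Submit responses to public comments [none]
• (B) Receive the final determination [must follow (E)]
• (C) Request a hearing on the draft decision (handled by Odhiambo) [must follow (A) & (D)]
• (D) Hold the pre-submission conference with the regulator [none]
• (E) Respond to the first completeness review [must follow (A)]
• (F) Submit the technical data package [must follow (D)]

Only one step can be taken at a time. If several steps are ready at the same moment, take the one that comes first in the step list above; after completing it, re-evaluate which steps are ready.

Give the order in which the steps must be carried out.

(A) (D) (C) (E) (B) (F)

Nothing is required for (A) and (D). (A) is listed earlier → (A) first.
(D) and (E) are both available; (D) is listed earlier → (D).
(C), (E) and (F) are all available; (C) is listed earlier → (C).
Ready: (E) and (F). (E) is listed earlier → (E).
(B) now also ready, so the ready set is {(B), (F)}; (B) is listed earlier → (B).
(F) needed (D), now all done → (F).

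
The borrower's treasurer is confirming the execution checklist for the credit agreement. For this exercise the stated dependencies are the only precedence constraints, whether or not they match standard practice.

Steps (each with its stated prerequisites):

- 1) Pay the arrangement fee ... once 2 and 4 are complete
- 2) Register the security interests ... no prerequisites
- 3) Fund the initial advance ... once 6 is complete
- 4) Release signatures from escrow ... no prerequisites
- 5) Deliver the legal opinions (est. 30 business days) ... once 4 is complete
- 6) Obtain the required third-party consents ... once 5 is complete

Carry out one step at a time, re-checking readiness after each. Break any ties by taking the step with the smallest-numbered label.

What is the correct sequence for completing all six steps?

2 4 1 5 6 3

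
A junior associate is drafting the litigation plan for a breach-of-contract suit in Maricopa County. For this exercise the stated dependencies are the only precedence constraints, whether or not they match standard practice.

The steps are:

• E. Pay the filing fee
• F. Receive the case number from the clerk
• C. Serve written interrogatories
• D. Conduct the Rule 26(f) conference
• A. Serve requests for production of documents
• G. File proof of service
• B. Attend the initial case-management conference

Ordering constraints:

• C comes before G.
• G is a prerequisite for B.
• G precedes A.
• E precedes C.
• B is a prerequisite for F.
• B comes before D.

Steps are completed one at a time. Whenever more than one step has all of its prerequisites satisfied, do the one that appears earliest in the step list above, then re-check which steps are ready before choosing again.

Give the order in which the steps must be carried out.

E, C, G, A, B, F, D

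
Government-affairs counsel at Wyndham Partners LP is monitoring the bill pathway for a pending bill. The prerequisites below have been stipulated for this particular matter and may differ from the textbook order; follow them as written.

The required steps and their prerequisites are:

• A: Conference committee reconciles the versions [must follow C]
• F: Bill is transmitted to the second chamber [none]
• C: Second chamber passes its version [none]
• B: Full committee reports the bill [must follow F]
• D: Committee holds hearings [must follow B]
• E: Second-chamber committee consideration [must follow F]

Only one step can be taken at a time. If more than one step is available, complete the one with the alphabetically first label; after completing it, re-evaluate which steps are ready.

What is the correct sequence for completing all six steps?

C and F have no prerequisites; C has the earlier label, so C is first.
A now also ready, so the ready set is {A, F}; A has the earlier label → A.
F is the only step now ready → F.
Now B and E have their prerequisites met. B has the earlier label, so B next.
D now also ready, so the ready set is {D, E}; D has the earlier label → D.
E needed F, now all done → E.

C A F B D E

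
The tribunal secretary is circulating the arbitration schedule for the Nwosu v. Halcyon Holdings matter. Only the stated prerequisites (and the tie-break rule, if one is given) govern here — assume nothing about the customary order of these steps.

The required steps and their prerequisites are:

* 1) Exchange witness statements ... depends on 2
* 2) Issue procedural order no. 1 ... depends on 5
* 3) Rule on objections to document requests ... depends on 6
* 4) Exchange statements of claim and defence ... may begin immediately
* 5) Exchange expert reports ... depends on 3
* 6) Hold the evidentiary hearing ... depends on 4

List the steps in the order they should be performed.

4, 6, 3, 5, 2, 1

Only 4 has no prerequisites, so it is first.
Next only 6 has its prerequisites met → 6.
3 needed 6, now all done → 3.
5 is the only step now ready → 5.
2 needed 5, now all done → 2.
That leaves 1 as the only ready step → 1.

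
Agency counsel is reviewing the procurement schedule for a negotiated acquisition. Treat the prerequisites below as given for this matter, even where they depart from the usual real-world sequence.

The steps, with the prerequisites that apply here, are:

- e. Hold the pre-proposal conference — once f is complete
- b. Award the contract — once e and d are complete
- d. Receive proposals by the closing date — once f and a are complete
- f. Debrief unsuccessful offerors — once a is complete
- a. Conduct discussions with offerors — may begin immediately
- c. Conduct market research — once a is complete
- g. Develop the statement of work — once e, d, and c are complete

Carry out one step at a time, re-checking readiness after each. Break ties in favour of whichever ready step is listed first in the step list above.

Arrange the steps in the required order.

Only a has no prerequisites, so it is first.
f and c are both available; f is listed earlier → f.
e and d now also ready, so the ready set is {e, d, c}; e is listed earlier → e.
Now d and c have their prerequisites met. d is listed earlier, so d next.
b now also ready, so the ready set is {b, c}; b is listed earlier → b.
That leaves c as the only ready step → c.
g needed e, d and c, now all done → g.

a, f, e, d, b, c, g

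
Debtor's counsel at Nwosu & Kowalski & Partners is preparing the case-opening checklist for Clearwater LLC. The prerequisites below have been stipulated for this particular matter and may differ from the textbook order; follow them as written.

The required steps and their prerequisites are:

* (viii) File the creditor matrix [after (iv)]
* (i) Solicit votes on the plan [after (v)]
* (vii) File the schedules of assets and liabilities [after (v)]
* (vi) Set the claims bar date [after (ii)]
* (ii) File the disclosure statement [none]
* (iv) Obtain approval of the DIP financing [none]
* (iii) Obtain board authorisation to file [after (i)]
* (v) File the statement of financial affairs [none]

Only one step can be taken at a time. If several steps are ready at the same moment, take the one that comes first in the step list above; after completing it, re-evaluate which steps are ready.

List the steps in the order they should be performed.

Nothing is required for (ii), (iv) and (v). (ii) is listed earlier → (ii) first.
(vi) now also ready, so the ready set is {(vi), (iv), (v)}; (vi) is listed earlier → (vi).
(iv) and (v) are both available; (iv) is listed earlier → (iv).
Now (viii) and (v) have their prerequisites met. (viii) is listed earlier, so (viii) next.
That leaves (v) as the only ready step → (v).
(i) and (vii) are both available; (i) is listed earlier → (i).
(iii) now also ready, so the ready set is {(vii), (iii)}; (vii) is listed earlier → (vii).
(iii) needed (i), now all done → (iii).

(ii), (vi), (iv), (viii), (v), (i), (vii), (iii)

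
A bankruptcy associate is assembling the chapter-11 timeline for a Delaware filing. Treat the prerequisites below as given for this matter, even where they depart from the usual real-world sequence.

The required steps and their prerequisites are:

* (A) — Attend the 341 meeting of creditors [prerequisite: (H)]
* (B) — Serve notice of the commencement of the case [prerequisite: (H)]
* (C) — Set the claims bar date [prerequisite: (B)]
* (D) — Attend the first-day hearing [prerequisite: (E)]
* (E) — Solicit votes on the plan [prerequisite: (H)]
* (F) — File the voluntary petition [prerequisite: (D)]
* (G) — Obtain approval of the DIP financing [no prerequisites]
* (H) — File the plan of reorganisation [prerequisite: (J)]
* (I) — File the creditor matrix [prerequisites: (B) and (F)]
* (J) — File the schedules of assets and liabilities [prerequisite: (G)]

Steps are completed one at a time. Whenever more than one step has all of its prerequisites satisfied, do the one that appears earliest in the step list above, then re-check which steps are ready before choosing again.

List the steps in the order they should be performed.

Only (G) has no prerequisites, so it is first.
(J) is the only step now ready → (J).
(H) is the only step now ready → (H).
(A), (B) and (E) are all available; (A) is listed earlier → (A).
Ready: (B) and (E). (B) is listed earlier → (B).
(C) now also ready, so the ready set is {(C), (E)}; (C) is listed earlier → (C).
That leaves (E) as the only ready step → (E).
(D) is the only step now ready → (D).
Next only (F) has its prerequisites met → (F).
That leaves (I) as the only ready step → (I).

(G) (J) (H) (A) (B) (C) (E) (D) (F) (I)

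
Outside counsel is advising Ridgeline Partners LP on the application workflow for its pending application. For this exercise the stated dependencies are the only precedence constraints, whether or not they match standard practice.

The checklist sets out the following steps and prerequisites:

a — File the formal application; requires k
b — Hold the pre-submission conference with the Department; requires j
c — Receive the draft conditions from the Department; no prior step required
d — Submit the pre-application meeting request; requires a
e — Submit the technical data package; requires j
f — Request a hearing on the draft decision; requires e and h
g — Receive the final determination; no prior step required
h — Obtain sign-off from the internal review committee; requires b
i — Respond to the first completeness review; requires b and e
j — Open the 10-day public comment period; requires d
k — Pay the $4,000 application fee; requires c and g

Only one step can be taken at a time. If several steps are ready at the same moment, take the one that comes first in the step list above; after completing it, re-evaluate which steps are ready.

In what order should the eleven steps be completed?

c, g, k, a, d, j, b, e, h, f, i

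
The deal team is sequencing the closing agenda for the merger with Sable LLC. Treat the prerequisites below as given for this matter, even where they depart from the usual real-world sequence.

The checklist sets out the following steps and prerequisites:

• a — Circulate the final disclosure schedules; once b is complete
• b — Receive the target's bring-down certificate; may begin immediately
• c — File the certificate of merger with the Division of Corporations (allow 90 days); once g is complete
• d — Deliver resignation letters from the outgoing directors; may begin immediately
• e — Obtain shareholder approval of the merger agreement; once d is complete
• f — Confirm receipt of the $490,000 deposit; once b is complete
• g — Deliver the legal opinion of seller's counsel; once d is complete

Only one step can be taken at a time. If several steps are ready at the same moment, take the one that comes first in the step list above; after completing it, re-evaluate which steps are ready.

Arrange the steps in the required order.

Nothing is required for b and d. b is listed earlier → b first.
Now a, d and f have their prerequisites met. a is listed earlier, so a next.
d and f are both available; d is listed earlier → d.
Ready: e, f and g. e is listed earlier → e.
Ready: f and g. f is listed earlier → f.
g needed d, now all done → g.
Next only c has its prerequisites met → c.

b, a, d, e, f, g, c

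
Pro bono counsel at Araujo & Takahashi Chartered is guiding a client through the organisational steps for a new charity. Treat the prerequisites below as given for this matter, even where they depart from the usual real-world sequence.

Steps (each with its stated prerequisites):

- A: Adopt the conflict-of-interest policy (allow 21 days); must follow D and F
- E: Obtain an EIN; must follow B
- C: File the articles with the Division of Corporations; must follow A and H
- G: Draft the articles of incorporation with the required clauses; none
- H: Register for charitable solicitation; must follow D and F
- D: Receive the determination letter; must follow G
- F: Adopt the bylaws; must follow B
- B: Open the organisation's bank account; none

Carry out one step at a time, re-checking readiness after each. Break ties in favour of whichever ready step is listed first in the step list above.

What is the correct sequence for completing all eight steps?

G D B E F A H C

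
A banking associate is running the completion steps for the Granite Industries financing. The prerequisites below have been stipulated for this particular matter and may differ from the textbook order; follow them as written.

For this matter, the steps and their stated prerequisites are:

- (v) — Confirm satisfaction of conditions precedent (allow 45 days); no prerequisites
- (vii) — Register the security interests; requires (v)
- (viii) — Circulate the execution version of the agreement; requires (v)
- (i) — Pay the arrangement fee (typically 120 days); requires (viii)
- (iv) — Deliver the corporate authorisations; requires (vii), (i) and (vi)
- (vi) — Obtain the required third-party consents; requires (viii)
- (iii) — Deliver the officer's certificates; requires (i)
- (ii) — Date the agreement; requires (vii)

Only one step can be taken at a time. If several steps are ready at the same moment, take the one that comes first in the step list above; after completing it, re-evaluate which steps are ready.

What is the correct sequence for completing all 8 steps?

(v), (vii), (viii), (i), (vi), (iv), (iii), (ii)

(v) is the only step with nothing outstanding, so it goes first.
Now (vii) and (viii) have their prerequisites met. (vii) is listed earlier, so (vii) next.
(viii) and (ii) are both available; (viii) is listed earlier → (viii).
(i), (vi) and (ii) are all available; (i) is listed earlier → (i).
(vi), (iii) and (ii) are all available; (vi) is listed earlier → (vi).
(iv) now also ready, so the ready set is {(iv), (iii), (ii)}; (iv) is listed earlier → (iv).
Ready: (iii) and (ii). (iii) is listed earlier → (iii).
(ii) needed (vii), now all done → (ii).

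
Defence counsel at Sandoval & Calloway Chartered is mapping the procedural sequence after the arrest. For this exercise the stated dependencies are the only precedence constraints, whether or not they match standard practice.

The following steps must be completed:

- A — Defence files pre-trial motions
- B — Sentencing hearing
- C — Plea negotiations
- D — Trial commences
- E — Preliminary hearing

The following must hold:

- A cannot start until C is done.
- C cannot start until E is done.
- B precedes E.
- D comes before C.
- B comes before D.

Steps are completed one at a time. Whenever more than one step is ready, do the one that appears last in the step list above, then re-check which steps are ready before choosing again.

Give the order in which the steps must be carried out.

B is the only step with nothing outstanding, so it goes first.
E and D are both available; E is listed later → E.
D needed B, now all done → D.
C is the only step now ready → C.
A needed C, now all done → A.

B E D C A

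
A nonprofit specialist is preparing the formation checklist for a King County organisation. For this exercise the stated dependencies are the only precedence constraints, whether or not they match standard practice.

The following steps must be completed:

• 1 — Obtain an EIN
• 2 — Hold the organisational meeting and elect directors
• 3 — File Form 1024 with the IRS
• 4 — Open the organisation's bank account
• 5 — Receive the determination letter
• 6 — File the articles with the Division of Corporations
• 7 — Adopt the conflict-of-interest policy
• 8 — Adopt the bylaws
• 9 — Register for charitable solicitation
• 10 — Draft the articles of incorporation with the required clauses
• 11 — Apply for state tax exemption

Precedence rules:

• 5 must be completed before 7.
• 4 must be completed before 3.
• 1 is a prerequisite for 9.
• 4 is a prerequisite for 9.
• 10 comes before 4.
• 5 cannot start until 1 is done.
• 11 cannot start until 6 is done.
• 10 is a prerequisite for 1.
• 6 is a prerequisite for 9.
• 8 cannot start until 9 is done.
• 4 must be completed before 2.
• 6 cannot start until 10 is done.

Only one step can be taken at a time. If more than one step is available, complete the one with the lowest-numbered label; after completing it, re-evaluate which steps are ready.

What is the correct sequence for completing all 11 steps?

10 → 1 → 4 → 2 → 3 → 5 → 6 → 7 → 9 → 8 → 11

10 is the only step with nothing outstanding, so it goes first.
Now 1, 4 and 6 have their prerequisites met. 1 has the earlier label, so 1 next.
5 now also ready, so the ready set is {4, 5, 6}; 4 has the earlier label → 4.
Now 2, 3, 5 and 6 have their prerequisites met. 2 has the earlier label, so 2 next.
3, 5 and 6 are all available; 3 has the earlier label → 3.
Ready: 5 and 6. 5 has the earlier label → 5.
Ready: 6 and 7. 6 has the earlier label → 6.
7, 9 and 11 are all available; 7 has the earlier label → 7.
Ready: 9 and 11. 9 has the earlier label → 9.
Now 8 and 11 have their prerequisites met. 8 has the earlier label, so 8 next.
Next only 11 has its prerequisites met → 11.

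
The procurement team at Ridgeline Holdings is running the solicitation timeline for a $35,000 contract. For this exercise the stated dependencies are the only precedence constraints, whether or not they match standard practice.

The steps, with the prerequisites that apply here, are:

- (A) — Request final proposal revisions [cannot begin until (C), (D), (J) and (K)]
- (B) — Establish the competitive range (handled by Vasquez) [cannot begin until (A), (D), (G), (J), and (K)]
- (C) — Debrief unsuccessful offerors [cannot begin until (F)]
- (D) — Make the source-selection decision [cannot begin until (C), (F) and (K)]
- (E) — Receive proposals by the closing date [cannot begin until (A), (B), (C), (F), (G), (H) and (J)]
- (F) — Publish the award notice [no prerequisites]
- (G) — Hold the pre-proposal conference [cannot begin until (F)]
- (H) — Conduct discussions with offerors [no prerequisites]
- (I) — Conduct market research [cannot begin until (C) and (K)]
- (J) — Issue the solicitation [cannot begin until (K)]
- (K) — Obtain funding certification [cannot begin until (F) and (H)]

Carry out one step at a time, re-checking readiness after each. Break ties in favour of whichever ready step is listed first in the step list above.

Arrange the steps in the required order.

(F), (C), (G), (H), (K), (D), (I), (J), (A), (B), (E)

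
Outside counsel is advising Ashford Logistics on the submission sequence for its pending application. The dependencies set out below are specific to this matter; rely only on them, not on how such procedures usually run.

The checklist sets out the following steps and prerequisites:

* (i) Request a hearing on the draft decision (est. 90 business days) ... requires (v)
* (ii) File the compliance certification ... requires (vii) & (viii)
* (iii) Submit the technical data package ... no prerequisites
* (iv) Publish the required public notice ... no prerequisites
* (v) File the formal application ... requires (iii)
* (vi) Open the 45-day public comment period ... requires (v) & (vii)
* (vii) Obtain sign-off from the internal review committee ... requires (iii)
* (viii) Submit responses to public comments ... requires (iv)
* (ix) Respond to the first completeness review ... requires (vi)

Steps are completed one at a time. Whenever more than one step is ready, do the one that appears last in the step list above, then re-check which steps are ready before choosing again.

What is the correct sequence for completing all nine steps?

Nothing is required for (iv) and (iii). (iv) is listed later → (iv) first.
Ready: (viii) and (iii). (viii) is listed later → (viii).
That leaves (iii) as the only ready step → (iii).
Ready: (vii) and (v). (vii) is listed later → (vii).
(ii) now also ready, so the ready set is {(v), (ii)}; (v) is listed later → (v).
Now (vi), (ii) and (i) have their prerequisites met. (vi) is listed later, so (vi) next.
Now (ix), (ii) and (i) have their prerequisites met. (ix) is listed later, so (ix) next.
Now (ii) and (i) have their prerequisites met. (ii) is listed later, so (ii) next.
(i) needed (v), now all done → (i).

(iv), (viii), (iii), (vii), (v), (vi), (ix), (ii), (i)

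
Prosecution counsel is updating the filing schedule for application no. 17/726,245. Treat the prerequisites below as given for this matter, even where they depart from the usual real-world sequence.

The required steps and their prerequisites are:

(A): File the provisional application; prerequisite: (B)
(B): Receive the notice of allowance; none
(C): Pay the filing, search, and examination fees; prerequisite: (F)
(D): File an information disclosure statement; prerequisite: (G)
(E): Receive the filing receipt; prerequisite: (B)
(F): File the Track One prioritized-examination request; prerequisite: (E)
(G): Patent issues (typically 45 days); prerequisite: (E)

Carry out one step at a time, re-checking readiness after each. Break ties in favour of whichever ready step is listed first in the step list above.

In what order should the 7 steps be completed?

(B) (A) (E) (F) (C) (G) (D)

(B) has no prerequisites → (B) first.
Ready: (A) and (E). (A) is listed earlier → (A).
(E) needed (B), now all done → (E).
(F) and (G) are both available; (F) is listed earlier → (F).
(C) now also ready, so the ready set is {(C), (G)}; (C) is listed earlier → (C).
That leaves (G) as the only ready step → (G).
Next only (D) has its prerequisites met → (D).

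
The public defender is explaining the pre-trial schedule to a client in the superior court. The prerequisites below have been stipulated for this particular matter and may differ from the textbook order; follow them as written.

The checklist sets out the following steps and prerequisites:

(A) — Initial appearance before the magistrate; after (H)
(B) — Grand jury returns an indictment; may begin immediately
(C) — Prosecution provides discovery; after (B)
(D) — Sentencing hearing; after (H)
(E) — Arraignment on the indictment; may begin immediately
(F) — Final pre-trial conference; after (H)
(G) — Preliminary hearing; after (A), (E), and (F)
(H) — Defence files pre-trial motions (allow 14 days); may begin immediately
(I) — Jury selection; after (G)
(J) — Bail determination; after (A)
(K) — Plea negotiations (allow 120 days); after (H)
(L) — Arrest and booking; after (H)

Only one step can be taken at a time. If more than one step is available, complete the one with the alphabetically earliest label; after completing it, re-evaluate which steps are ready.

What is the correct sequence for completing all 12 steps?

(B), (E) and (H) have no prerequisites; (B) has the earlier label, so (B) is first.
(C) now also ready, so the ready set is {(C), (E), (H)}; (C) has the earlier label → (C).
Ready: (E) and (H). (E) has the earlier label → (E).
(H) is the only step now ready → (H).
(A), (D), (F), (K) and (L) are all available; (A) has the earlier label → (A).
Ready: (D), (F), (J), (K) and (L). (D) has the earlier label → (D).
Now (F), (J), (K) and (L) have their prerequisites met. (F) has the earlier label, so (F) next.
Now (G), (J), (K) and (L) have their prerequisites met. (G) has the earlier label, so (G) next.
(I) now also ready, so the ready set is {(I), (J), (K), (L)}; (I) has the earlier label → (I).
Ready: (J), (K) and (L). (J) has the earlier label → (J).
(K) and (L) are both available; (K) has the earlier label → (K).
(L) needed (H), now all done → (L).

(B) (C) (E) (H) (A) (D) (F) (G) (I) (J) (K) (L)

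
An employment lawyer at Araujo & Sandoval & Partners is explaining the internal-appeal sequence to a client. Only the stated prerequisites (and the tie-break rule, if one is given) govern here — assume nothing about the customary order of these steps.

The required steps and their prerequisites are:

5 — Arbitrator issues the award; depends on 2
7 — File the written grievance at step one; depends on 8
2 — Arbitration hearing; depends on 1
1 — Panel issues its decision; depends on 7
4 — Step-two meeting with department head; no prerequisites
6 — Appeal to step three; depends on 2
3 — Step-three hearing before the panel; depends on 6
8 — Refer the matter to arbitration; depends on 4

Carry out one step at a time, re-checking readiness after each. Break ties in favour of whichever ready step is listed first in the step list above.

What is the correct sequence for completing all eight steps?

4 → 8 → 7 → 1 → 2 → 5 → 6 → 3

4 has no prerequisites → 4 first.
That leaves 8 as the only ready step → 8.
That leaves 7 as the only ready step → 7.
1 needed 7, now all done → 1.
Next only 2 has its prerequisites met → 2.
5 and 6 are both available; 5 is listed earlier → 5.
6 needed 2, now all done → 6.
3 needed 6, now all done → 3.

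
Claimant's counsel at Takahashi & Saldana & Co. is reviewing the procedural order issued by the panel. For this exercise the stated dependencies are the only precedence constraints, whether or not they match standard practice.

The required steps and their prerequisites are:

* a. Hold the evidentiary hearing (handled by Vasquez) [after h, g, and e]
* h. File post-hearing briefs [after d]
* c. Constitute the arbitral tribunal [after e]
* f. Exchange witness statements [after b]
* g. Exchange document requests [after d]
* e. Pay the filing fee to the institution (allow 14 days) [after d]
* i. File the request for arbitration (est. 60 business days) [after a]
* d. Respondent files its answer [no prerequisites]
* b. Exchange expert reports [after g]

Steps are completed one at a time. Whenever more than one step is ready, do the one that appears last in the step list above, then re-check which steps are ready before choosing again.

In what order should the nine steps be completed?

d is the only step with nothing outstanding, so it goes first.
e, g and h are all available; e is listed later → e.
c now also ready, so the ready set is {g, c, h}; g is listed later → g.
b now also ready, so the ready set is {b, c, h}; b is listed later → b.
f, c and h are all available; f is listed later → f.
c and h are both available; c is listed later → c.
Next only h has its prerequisites met → h.
That leaves a as the only ready step → a.
i needed a, now all done → i.

d, e, g, b, f, c, h, a, i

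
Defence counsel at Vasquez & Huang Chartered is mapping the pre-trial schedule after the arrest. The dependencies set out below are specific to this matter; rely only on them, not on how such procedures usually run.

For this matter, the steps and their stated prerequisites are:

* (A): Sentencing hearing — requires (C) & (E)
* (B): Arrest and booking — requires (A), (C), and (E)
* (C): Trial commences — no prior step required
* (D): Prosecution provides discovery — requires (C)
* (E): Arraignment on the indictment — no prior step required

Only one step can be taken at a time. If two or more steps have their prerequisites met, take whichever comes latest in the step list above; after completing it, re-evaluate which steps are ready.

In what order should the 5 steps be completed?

(E), (C), (D), (A), (B)

(E) and (C) have no prerequisites; (E) is listed later, so (E) is first.
Next only (C) has its prerequisites met → (C).
Ready: (D) and (A). (D) is listed later → (D).
(A) is the only step now ready → (A).
(B) is the only step now ready → (B).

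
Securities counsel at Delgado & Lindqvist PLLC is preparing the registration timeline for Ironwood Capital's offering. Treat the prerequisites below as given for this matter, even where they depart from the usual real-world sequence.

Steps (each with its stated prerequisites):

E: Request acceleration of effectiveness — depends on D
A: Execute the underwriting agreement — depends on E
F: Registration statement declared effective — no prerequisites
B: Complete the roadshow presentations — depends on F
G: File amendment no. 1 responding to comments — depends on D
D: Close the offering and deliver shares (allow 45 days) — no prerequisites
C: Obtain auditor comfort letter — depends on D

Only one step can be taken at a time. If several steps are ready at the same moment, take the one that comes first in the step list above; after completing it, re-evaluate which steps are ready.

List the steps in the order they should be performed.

F → B → D → E → A → G → C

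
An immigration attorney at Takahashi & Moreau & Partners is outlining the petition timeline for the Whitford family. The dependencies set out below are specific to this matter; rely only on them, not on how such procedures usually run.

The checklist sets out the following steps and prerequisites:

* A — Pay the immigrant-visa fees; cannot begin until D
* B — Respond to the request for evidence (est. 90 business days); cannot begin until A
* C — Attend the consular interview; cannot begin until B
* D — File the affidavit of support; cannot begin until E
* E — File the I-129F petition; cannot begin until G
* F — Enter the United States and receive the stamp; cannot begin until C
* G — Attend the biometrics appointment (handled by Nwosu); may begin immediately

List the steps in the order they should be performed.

G has no prerequisites → G first.
E needed G, now all done → E.
That leaves D as the only ready step → D.
That leaves A as the only ready step → A.
That leaves B as the only ready step → B.
That leaves C as the only ready step → C.
Next only F has its prerequisites met → F.

G E D A B C F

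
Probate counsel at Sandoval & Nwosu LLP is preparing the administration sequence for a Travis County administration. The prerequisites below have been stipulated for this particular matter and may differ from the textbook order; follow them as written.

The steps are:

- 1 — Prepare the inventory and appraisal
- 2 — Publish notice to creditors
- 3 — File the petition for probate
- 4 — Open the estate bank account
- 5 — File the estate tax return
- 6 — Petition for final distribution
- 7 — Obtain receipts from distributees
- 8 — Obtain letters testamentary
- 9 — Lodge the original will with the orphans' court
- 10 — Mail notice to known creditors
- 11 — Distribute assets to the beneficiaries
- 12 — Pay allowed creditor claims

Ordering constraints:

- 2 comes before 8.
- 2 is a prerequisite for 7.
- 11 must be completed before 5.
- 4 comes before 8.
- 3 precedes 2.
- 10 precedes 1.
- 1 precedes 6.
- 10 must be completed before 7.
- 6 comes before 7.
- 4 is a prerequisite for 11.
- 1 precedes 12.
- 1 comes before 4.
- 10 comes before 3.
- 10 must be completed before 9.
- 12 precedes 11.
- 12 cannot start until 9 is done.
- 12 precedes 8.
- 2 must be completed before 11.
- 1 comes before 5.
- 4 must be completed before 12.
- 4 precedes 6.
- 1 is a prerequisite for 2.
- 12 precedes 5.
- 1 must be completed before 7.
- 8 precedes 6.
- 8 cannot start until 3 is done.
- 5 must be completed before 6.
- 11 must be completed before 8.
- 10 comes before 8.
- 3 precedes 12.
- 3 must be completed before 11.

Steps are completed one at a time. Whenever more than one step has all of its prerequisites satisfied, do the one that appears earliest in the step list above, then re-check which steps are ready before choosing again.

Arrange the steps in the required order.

Only 10 has no prerequisites, so it is first.
Ready: 1, 3 and 9. 1 is listed earlier → 1.
4 now also ready, so the ready set is {3, 4, 9}; 3 is listed earlier → 3.
2 now also ready, so the ready set is {2, 4, 9}; 2 is listed earlier → 2.
Ready: 4 and 9. 4 is listed earlier → 4.
That leaves 9 as the only ready step → 9.
12 needed 1, 3, 4 and 9, now all done → 12.
Next only 11 has its prerequisites met → 11.
5 and 8 are both available; 5 is listed earlier → 5.
Next only 8 has its prerequisites met → 8.
Next only 6 has its prerequisites met → 6.
7 needed 1, 2, 6 and 10, now all done → 7.

10 → 1 → 3 → 2 → 4 → 9 → 12 → 11 → 5 → 8 → 6 → 7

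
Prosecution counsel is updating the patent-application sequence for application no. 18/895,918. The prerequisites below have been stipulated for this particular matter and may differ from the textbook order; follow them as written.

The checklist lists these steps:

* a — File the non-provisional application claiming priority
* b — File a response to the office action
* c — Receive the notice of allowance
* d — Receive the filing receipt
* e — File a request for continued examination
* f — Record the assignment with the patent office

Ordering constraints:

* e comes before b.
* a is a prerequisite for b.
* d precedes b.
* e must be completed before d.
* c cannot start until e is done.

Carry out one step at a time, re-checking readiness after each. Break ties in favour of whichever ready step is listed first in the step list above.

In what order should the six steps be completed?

a, e, c, d, b, f

Nothing is required for a, e and f. a is listed earlier → a first.
Ready: e and f. e is listed earlier → e.
c and d now also ready, so the ready set is {c, d, f}; c is listed earlier → c.
d and f are both available; d is listed earlier → d.
b now also ready, so the ready set is {b, f}; b is listed earlier → b.
f is the only step now ready → f.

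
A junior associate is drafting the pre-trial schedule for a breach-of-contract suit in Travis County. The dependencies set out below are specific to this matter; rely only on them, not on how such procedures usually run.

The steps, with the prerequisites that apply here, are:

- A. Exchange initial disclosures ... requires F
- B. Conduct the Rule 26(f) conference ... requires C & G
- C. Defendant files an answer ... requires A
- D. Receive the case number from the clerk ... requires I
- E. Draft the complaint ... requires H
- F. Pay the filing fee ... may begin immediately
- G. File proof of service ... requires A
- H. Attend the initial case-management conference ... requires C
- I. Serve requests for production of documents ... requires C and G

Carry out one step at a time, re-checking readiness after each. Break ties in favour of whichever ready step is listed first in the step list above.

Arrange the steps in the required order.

F A C G B H E I D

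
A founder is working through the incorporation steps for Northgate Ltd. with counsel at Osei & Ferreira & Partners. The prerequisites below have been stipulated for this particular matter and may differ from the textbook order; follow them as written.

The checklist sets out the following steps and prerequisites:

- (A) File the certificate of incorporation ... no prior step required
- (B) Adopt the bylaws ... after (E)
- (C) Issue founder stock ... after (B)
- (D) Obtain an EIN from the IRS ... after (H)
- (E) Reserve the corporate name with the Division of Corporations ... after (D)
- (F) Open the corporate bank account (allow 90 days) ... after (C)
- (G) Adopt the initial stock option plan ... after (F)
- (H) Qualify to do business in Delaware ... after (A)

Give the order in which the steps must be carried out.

(A) → (H) → (D) → (E) → (B) → (C) → (F) → (G)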